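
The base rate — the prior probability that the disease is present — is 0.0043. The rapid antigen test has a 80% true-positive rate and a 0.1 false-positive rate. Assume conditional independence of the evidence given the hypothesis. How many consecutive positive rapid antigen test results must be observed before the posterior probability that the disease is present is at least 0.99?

Prior odds: 0.0043 ÷ 0.9957 = 43/9957.
Likelihood ratio of a positive result = 0.8/0.1 = 8.
Target odds: 0.99 ÷ 0.01 = 99.
Require 8ⁿ ≥ 99 ÷ (43/9957) = 985743/43.
8⁴ = 4096 falls short of 985743/43 but 8⁵ = 32768 reaches it, so n = 5.

5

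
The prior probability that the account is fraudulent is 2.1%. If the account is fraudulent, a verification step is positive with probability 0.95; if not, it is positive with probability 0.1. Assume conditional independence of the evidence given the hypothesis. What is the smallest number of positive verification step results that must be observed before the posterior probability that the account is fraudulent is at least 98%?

4

Prior odds: 0.021 ÷ 0.979 = 21/979.
Likelihood ratio of a positive = 0.95/0.1 = 9.5.
Target odds: 0.98 ÷ 0.02 = 49.
Need (21/979) × 9.5ⁿ ≥ 49, i.e. 9.5ⁿ ≥ 6853/3.
9.5³ = 857.375 falls short of 6853/3 but 9.5⁴ = 8145.0625 reaches it, so n = 4.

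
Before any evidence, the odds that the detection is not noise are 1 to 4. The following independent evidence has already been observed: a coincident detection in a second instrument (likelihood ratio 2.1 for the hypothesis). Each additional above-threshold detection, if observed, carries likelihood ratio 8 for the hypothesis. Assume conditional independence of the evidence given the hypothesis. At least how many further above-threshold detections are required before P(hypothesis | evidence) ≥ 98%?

3

Prior odds = 0.25.
Bayes factor of the evidence already in hand = 2.1.
Odds after that evidence = 0.25 × 2.1 = 0.525.
Target odds = 0.98/0.02 = 49.
Need 8ⁿ ≥ 49 ÷ 0.525 = 280/3.
8² = 64 falls short of 280/3 but 8³ = 512 reaches it, so n = 3.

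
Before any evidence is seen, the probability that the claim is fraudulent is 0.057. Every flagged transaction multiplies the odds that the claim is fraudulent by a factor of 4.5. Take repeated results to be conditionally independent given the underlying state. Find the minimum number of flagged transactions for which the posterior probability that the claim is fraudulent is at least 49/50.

Prior odds: 0.057 ÷ 0.943 = 57/943.
Likelihood ratio per flagged transaction = 4.5.
Target posterior odds = 0.98/0.02 = 49.
Require 4.5ⁿ ≥ 49 ÷ (57/943) = 46207/57.
4.5⁴ = 410.0625 falls short of 46207/57 but 4.5⁵ = 1845.28125 reaches it, so n = 5.

5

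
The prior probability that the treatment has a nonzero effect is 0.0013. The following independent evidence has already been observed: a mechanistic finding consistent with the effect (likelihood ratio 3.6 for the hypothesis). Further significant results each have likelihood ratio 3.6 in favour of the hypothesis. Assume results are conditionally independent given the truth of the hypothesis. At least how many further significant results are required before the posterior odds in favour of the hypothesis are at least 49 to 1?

Prior odds = 0.0013/0.9987 = 13/9987.
Bayes factor of the evidence already in hand = 3.6.
Odds after that evidence = (13/9987) × 3.6 = 78/16645.
Target odds = 49.
Need 3.6ⁿ ≥ 49 ÷ (78/16645) = 815605/78.
3.6⁷ = 612220032/78125 falls short of 815605/78 but 3.6⁸ ≈28211.1 reaches it, so n = 8.

8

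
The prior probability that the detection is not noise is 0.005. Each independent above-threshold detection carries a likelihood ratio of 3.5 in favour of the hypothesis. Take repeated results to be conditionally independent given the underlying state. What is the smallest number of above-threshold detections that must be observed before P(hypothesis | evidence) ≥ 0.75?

6

Prior odds = 0.005/0.995 = 1/199.
Likelihood ratio per above-threshold detection = 3.5.
Target posterior odds = 0.75/0.25 = 3.
Require 3.5ⁿ ≥ 3 ÷ (1/199) = 597.
3.5⁵ = 525.21875 falls short of 597 but 3.5⁶ = 1838.265625 reaches it, so n = 6.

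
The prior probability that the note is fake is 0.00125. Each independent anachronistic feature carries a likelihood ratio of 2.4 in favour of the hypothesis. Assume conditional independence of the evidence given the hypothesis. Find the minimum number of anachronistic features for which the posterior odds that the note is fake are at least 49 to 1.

13

Prior odds: 0.00125 ÷ 0.99875 = 1/799.
Likelihood ratio per anachronistic feature = 2.4.
Target odds = 49.
Require 2.4ⁿ ≥ 49 ÷ (1/799) = 39151.
2.4¹² ≈36520.3 falls short of 39151 but 2.4¹³ ≈87648.8 reaches it, so n = 13.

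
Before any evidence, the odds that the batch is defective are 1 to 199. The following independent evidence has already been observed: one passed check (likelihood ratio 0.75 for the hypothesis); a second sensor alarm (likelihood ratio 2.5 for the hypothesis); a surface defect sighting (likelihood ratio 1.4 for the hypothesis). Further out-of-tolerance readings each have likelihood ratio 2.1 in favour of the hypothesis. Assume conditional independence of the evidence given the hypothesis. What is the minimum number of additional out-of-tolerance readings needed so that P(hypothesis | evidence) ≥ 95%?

Prior odds = 1/199.
Combined Bayes factor of the evidence already in hand = 0.75 × 2.5 × 1.4 = 2.625.
Odds after that evidence = (1/199) × 2.625 = 21/1592.
Target odds = 0.95/0.05 = 19.
Need 2.1ⁿ ≥ 19 ÷ (21/1592) = 30248/21.
2.1⁹ ≈794.28 falls short of 30248/21 but 2.1¹⁰ ≈1667.99 reaches it, so n = 10.

10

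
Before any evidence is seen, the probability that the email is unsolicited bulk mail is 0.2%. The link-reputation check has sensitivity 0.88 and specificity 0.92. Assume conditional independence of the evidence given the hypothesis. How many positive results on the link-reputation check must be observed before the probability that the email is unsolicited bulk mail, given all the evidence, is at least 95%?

Prior odds: 0.002 ÷ 0.998 = 1/499.
False-positive rate = 1 − 0.92 = 0.08; likelihood ratio of a positive = 0.88/0.08 = 11.
Target odds: 0.95 ÷ 0.05 = 19.
Require 11ⁿ ≥ 19 ÷ (1/499) = 9481.
11³ = 1331 falls short of 9481 but 11⁴ = 14641 reaches it, so n = 4.

4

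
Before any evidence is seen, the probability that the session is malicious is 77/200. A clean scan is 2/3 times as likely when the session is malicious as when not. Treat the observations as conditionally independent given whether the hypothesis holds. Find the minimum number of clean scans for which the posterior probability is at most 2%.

9

Prior odds = 0.385/0.615 = 77/123.
Likelihood ratio per clean scan = 2/3.
Target posterior odds = 0.02/0.98 = 1/49.
Need (77/123) × (2/3)ⁿ ≤ 1/49, i.e. (2/3)ⁿ ≤ 123/3773.
(2/3)⁸ = 256/6561 is still above 123/3773 but (2/3)⁹ = 512/19683 is at or below it, so n = 9.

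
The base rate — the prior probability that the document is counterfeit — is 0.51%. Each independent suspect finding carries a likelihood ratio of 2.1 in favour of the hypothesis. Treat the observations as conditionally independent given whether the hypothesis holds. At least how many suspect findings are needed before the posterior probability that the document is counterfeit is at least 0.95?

Prior odds: 0.0051 ÷ 0.9949 = 51/9949.
Likelihood ratio per suspect finding = 2.1.
Target odds: 0.95 ÷ 0.05 = 19.
Require 2.1ⁿ ≥ 19 ÷ (51/9949) = 189031/51.
2.1¹¹ ≈3502.78 falls short of 189031/51 but 2.1¹² ≈7355.83 reaches it, so n = 12.

12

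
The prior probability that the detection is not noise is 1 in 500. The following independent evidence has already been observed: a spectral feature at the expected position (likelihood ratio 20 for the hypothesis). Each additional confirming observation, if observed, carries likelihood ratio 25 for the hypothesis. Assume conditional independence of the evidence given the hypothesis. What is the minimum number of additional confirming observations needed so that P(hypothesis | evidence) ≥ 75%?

Prior odds = 0.002/0.998 = 1/499.
Bayes factor of the evidence already in hand = 20.
Odds after that evidence = (1/499) × 20 = 20/499.
Target odds = 0.75/0.25 = 3.
Need 25ⁿ ≥ 3 ÷ (20/499) = 74.85.
25¹ = 25 falls short of 74.85 but 25² = 625 reaches it, so n = 2.

2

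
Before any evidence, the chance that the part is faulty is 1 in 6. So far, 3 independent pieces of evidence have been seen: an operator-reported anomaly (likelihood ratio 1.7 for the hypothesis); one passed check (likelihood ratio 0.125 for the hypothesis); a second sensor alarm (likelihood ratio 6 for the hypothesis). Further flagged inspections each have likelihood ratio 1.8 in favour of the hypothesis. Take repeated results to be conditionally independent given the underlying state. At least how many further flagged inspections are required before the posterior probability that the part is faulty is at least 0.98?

9

Prior odds = (1/6)/(5/6) = 0.2.
Combined Bayes factor of the evidence already in hand = 1.7 × 0.125 × 6 = 1.275.
Odds after that evidence = 0.2 × 1.275 = 0.255.
Target odds = 0.98/0.02 = 49.
Need 1.8ⁿ ≥ 49 ÷ 0.255 = 9800/51.
1.8⁸ = 43046721/390625 falls short of 9800/51 but 1.8⁹ = 387420489/1953125 reaches it, so n = 9.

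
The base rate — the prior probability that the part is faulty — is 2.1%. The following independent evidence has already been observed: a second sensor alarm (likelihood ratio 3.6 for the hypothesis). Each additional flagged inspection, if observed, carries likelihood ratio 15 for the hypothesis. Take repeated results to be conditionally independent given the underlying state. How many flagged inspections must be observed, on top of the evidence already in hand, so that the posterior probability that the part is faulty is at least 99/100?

3

Prior odds = 0.021/0.979 = 21/979.
Bayes factor of the evidence already in hand = 3.6.
Odds after that evidence = (21/979) × 3.6 = 378/4895.
Target odds = 0.99/0.01 = 99.
Need 15ⁿ ≥ 99 ÷ (378/4895) = 53845/42.
15² = 225 falls short of 53845/42 but 15³ = 3375 reaches it, so n = 3.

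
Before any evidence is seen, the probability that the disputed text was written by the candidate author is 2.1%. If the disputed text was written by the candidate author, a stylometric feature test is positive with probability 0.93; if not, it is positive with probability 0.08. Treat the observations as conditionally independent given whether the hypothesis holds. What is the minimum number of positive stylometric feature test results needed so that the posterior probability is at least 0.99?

Prior odds: 0.021 ÷ 0.979 = 21/979.
Likelihood ratio of a positive = 0.93/0.08 = 11.625.
Target posterior odds = 0.99/0.01 = 99.
Need (21/979) × 11.625ⁿ ≥ 99, i.e. 11.625ⁿ ≥ 32307/7.
11.625³ = 804357/512 falls short of 32307/7 but 11.625⁴ = 74805201/4096 reaches it, so n = 4.

4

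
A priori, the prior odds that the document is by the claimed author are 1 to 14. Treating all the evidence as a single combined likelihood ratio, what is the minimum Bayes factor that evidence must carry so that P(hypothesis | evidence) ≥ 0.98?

686

Prior odds = 1/14.
Target odds = 0.98/0.02 = 49.
Required Bayes factor = 49 ÷ (1/14) = 686.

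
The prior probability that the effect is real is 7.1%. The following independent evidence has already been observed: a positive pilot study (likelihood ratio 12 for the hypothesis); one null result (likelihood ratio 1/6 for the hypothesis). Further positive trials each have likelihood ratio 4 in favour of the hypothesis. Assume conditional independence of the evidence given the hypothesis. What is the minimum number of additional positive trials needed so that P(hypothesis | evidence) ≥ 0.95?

Prior odds = 0.071/0.929 = 71/929.
Combined Bayes factor of the evidence already in hand = 12 × (1/6) = 2.
Odds after that evidence = (71/929) × 2 = 142/929.
Target odds = 0.95/0.05 = 19.
Need 4ⁿ ≥ 19 ÷ (142/929) = 17651/142.
4³ = 64 falls short of 17651/142 but 4⁴ = 256 reaches it, so n = 4.

4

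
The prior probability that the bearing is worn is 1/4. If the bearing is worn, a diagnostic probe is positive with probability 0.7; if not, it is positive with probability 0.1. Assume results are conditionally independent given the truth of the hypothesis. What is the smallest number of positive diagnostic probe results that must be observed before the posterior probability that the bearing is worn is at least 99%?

3

Prior odds = 0.25/0.75 = 1/3.
Likelihood ratio of a positive = 0.7/0.1 = 7.
Target posterior odds = 0.99/0.01 = 99.
Need (1/3) × 7ⁿ ≥ 99, i.e. 7ⁿ ≥ 297.
7² = 49 falls short of 297 but 7³ = 343 reaches it, so n = 3.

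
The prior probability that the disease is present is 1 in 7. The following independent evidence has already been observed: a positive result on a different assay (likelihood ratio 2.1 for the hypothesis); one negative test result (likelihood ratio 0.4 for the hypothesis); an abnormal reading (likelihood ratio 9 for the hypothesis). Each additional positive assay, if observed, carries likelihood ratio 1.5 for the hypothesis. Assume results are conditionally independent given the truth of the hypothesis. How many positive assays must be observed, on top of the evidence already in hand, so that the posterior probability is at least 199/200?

13

Prior odds = (1/7)/(6/7) = 1/6.
Combined Bayes factor of the evidence already in hand = 2.1 × 0.4 × 9 = 7.56.
Odds after that evidence = (1/6) × 7.56 = 1.26.
Target odds = 0.995/0.005 = 199.
Need 1.5ⁿ ≥ 199 ÷ 1.26 = 9950/63.
1.5¹² = 531441/4096 falls short of 9950/63 but 1.5¹³ = 1594323/8192 reaches it, so n = 13.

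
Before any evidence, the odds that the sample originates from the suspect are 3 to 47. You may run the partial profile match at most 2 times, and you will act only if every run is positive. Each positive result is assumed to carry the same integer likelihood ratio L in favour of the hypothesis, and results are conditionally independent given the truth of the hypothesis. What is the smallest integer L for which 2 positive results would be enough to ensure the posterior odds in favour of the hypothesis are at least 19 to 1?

Prior odds = 3/47.
Target odds = 19.
Need L² ≥ 19 ÷ (3/47) = 893/3.
17² = 289 < 893/3 ≤ 324 = 18², so L = 18.

18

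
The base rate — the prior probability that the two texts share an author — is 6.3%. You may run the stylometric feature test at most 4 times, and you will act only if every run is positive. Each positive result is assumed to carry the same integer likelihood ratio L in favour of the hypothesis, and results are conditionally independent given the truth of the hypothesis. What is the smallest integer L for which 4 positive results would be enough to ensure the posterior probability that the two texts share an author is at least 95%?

5

Prior odds = 0.063/0.937 = 63/937.
Target odds = 0.95/0.05 = 19.
Need L⁴ ≥ 19 ÷ (63/937) = 17803/63.
4⁴ = 256 < 17803/63 ≤ 625 = 5⁴, so L = 5.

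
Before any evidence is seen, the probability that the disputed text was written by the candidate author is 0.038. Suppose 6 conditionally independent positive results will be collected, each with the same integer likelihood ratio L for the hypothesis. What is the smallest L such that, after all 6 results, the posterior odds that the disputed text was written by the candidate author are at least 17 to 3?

3

Prior odds = 0.038/0.962 = 19/481.
Target odds = 17/3.
Need L⁶ ≥ 17/3 ÷ (19/481) = 8177/57.
2⁶ = 64 < 8177/57 ≤ 729 = 3⁶, so L = 3.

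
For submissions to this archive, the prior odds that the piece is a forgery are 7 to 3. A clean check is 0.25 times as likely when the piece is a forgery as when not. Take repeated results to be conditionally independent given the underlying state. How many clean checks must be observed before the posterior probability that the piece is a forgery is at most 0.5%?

Prior odds = 7/3.
Likelihood ratio per clean check = 0.25.
Target posterior odds = 0.005/0.995 = 1/199.
Need (7/3) × 0.25ⁿ ≤ 1/199, i.e. 0.25ⁿ ≤ 3/1393.
0.25⁴ = 0.00390625 is still above 3/1393 but 0.25⁵ = 1/1024 is at or below it, so n = 5.

5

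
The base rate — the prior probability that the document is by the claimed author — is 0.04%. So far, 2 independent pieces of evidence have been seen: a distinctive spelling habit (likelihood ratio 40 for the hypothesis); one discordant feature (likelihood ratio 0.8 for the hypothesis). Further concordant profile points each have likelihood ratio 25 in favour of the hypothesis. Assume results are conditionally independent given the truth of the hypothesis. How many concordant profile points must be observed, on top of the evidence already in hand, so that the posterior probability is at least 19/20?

Prior odds = 0.0004/0.9996 = 1/2499.
Combined Bayes factor of the evidence already in hand = 40 × 0.8 = 32.
Odds after that evidence = (1/2499) × 32 = 32/2499.
Target odds = 0.95/0.05 = 19.
Need 25ⁿ ≥ 19 ÷ (32/2499) = 1483.78125.
25² = 625 falls short of 1483.78125 but 25³ = 15625 reaches it, so n = 3.

3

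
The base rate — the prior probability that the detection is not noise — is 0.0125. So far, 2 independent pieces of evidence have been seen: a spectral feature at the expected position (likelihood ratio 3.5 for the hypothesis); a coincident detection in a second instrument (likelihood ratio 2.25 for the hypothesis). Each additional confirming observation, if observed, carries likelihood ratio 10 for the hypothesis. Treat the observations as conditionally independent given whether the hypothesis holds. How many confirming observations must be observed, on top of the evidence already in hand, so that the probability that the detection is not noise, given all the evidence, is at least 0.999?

5

Prior odds = 0.0125/0.9875 = 1/79.
Combined Bayes factor of the evidence already in hand = 3.5 × 2.25 = 7.875.
Odds after that evidence = (1/79) × 7.875 = 63/632.
Target odds = 0.999/0.001 = 999.
Need 10ⁿ ≥ 999 ÷ (63/632) = 70152/7.
10⁴ = 10000 falls short of 70152/7 but 10⁵ = 100000 reaches it, so n = 5.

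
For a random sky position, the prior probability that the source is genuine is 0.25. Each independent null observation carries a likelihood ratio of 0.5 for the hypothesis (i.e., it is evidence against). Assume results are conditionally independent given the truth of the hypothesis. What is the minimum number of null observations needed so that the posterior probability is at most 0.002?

Prior odds = 0.25/0.75 = 1/3.
Likelihood ratio per null observation = 0.5.
Target odds: 0.002 ÷ 0.998 = 1/499.
Need (1/3) × 0.5ⁿ ≤ 1/499, i.e. 0.5ⁿ ≤ 3/499.
0.5⁷ = 0.0078125 is still above 3/499 but 0.5⁸ = 0.00390625 is at or below it, so n = 8.

8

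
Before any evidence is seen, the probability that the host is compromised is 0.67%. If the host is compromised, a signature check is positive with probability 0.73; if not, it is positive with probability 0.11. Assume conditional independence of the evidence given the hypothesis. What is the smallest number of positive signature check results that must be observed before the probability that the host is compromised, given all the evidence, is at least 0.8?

Prior odds: 0.0067 ÷ 0.9933 = 67/9933.
Likelihood ratio of a positive = 0.73/0.11 = 73/11.
Target posterior odds = 0.8/0.2 = 4.
Need (67/9933) × (73/11)ⁿ ≥ 4, i.e. (73/11)ⁿ ≥ 39732/67.
(73/11)³ = 389017/1331 falls short of 39732/67 but (73/11)⁴ = 28398241/14641 reaches it, so n = 4.

4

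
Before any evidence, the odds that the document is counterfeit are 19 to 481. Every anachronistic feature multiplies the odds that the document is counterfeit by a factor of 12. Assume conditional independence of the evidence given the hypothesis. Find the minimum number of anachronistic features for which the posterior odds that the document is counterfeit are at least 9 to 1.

Prior odds = 19/481.
Likelihood ratio per anachronistic feature = 12.
Target odds = 9.
Require 12ⁿ ≥ 9 ÷ (19/481) = 4329/19.
12² = 144 falls short of 4329/19 but 12³ = 1728 reaches it, so n = 3.

3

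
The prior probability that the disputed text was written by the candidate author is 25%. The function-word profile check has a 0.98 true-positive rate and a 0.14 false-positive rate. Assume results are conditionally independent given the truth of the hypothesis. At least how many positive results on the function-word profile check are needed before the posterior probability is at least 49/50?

Prior odds = 0.25/0.75 = 1/3.
Likelihood ratio of a positive result = 0.98/0.14 = 7.
Target posterior odds = 0.98/0.02 = 49.
Require 7ⁿ ≥ 49 ÷ (1/3) = 147.
7² = 49 falls short of 147 but 7³ = 343 reaches it, so n = 3.

3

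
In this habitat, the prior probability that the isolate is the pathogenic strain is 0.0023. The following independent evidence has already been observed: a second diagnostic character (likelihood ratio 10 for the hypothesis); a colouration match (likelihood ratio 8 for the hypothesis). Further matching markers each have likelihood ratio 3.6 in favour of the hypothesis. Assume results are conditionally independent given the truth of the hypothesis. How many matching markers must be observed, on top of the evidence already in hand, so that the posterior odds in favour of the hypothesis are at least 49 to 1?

Prior odds = 0.0023/0.9977 = 23/9977.
Combined Bayes factor of the evidence already in hand = 10 × 8 = 80.
Odds after that evidence = (23/9977) × 80 = 1840/9977.
Target odds = 49.
Need 3.6ⁿ ≥ 49 ÷ (1840/9977) = 488873/1840.
3.6⁴ = 167.9616 falls short of 488873/1840 but 3.6⁵ = 604.66176 reaches it, so n = 5.

5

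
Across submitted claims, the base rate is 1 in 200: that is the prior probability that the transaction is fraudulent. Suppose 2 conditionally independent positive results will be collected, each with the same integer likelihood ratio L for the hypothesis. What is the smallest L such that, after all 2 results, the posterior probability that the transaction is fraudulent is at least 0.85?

34

Prior odds = 0.005/0.995 = 1/199.
Target odds = 0.85/0.15 = 17/3.
Need L² ≥ 17/3 ÷ (1/199) = 3383/3.
33² = 1089 < 3383/3 ≤ 1156 = 34², so L = 34.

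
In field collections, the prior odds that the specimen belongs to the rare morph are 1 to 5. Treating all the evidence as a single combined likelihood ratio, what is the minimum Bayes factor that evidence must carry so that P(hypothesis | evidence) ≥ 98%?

Prior odds = 0.2.
Target odds = 0.98/0.02 = 49.
Required Bayes factor = 49 ÷ 0.2 = 245.

245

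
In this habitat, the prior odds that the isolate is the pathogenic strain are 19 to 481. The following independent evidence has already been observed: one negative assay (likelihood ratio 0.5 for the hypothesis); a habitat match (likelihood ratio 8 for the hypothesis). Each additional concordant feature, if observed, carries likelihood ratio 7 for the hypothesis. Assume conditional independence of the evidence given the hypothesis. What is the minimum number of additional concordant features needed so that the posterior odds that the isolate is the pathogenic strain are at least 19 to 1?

Prior odds = 19/481.
Combined Bayes factor of the evidence already in hand = 0.5 × 8 = 4.
Odds after that evidence = (19/481) × 4 = 76/481.
Target odds = 19.
Need 7ⁿ ≥ 19 ÷ (76/481) = 120.25.
7² = 49 falls short of 120.25 but 7³ = 343 reaches it, so n = 3.

3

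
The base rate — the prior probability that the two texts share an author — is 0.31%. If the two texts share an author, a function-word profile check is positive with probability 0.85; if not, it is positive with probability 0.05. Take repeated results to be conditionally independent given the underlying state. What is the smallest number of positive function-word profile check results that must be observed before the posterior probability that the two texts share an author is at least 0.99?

4

Prior odds = 0.0031/0.9969 = 31/9969.
Likelihood ratio of a positive = 0.85/0.05 = 17.
Target odds: 0.99 ÷ 0.01 = 99.
Require 17ⁿ ≥ 99 ÷ (31/9969) = 986931/31.
17³ = 4913 falls short of 986931/31 but 17⁴ = 83521 reaches it, so n = 4.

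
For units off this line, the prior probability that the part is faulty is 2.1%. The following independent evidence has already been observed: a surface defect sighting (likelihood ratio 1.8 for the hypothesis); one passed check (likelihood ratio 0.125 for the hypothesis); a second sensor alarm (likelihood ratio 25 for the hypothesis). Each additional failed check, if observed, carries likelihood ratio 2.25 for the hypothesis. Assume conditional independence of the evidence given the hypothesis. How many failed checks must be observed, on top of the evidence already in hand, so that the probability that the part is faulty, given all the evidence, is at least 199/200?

Prior odds = 0.021/0.979 = 21/979.
Combined Bayes factor of the evidence already in hand = 1.8 × 0.125 × 25 = 5.625.
Odds after that evidence = (21/979) × 5.625 = 945/7832.
Target odds = 0.995/0.005 = 199.
Need 2.25ⁿ ≥ 199 ÷ (945/7832) = 1558568/945.
2.25⁹ = 387420489/262144 falls short of 1558568/945 but 2.25¹⁰ ≈3325.26 reaches it, so n = 10.

10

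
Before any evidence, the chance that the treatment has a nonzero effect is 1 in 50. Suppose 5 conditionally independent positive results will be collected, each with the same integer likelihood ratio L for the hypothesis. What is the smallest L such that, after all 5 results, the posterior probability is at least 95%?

4

Prior odds = 0.02/0.98 = 1/49.
Target odds = 0.95/0.05 = 19.
Need L⁵ ≥ 19 ÷ (1/49) = 931.
3⁵ = 243 < 931 ≤ 1024 = 4⁵, so L = 4.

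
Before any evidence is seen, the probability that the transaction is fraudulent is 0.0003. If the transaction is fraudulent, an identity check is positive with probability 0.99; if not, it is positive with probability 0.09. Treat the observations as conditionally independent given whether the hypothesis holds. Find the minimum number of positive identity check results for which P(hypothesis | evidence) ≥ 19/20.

Prior odds = 0.0003/0.9997 = 3/9997.
Likelihood ratio of a positive = 0.99/0.09 = 11.
Target odds: 0.95 ÷ 0.05 = 19.
Need (3/9997) × 11ⁿ ≥ 19, i.e. 11ⁿ ≥ 189943/3.
11⁴ = 14641 falls short of 189943/3 but 11⁵ = 161051 reaches it, so n = 5.

5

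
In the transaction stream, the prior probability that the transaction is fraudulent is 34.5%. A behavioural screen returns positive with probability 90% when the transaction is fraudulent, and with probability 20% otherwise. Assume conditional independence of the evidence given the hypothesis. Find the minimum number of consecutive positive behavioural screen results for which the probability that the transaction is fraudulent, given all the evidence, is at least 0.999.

6

Prior odds = 0.345/0.655 = 69/131.
Likelihood ratio of a positive result = 0.9/0.2 = 4.5.
Target odds: 0.999 ÷ 0.001 = 999.
Need (69/131) × 4.5ⁿ ≥ 999, i.e. 4.5ⁿ ≥ 43623/23.
4.5⁵ = 1845.28125 falls short of 43623/23 but 4.5⁶ = 8303.765625 reaches it, so n = 6.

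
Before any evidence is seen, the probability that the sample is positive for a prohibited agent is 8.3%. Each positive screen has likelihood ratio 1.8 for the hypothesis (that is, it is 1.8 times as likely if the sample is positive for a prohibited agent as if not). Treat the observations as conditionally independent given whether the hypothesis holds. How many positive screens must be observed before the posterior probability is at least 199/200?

Prior odds: 0.083 ÷ 0.917 = 83/917.
Likelihood ratio per positive screen = 1.8.
Target odds: 0.995 ÷ 0.005 = 199.
Need (83/917) × 1.8ⁿ ≥ 199, i.e. 1.8ⁿ ≥ 182483/83.
1.8¹³ ≈2082.3 falls short of 182483/83 but 1.8¹⁴ ≈3748.13 reaches it, so n = 14.

14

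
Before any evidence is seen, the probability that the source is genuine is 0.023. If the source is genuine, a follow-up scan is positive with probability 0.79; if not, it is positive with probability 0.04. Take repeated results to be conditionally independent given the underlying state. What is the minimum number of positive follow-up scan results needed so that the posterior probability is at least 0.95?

3

Prior odds: 0.023 ÷ 0.977 = 23/977.
Likelihood ratio of a positive = 0.79/0.04 = 19.75.
Target posterior odds = 0.95/0.05 = 19.
Need (23/977) × 19.75ⁿ ≥ 19, i.e. 19.75ⁿ ≥ 18563/23.
19.75² = 390.0625 falls short of 18563/23 but 19.75³ = 7703.734375 reaches it, so n = 3.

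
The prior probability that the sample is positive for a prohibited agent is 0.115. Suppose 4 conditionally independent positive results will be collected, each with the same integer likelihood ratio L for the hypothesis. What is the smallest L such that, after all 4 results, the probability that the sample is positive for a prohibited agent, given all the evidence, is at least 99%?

6

Prior odds = 0.115/0.885 = 23/177.
Target odds = 0.99/0.01 = 99.
Need L⁴ ≥ 99 ÷ (23/177) = 17523/23.
5⁴ = 625 < 17523/23 ≤ 1296 = 6⁴, so L = 6.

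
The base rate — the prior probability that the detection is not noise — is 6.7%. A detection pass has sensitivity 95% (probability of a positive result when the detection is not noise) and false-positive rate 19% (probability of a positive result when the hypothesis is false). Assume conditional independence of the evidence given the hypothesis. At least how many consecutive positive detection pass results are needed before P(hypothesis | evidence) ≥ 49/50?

5

Prior odds = 0.067/0.933 = 67/933.
Likelihood ratio of a positive result = 0.95/0.19 = 5.
Target odds: 0.98 ÷ 0.02 = 49.
Need (67/933) × 5ⁿ ≥ 49, i.e. 5ⁿ ≥ 45717/67.
5⁴ = 625 falls short of 45717/67 but 5⁵ = 3125 reaches it, so n = 5.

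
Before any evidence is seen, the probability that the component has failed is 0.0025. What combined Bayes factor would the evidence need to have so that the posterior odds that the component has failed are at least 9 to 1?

3591

Prior odds = 0.0025/0.9975 = 1/399.
Target odds = 9.
Required Bayes factor = 9 ÷ (1/399) = 3591.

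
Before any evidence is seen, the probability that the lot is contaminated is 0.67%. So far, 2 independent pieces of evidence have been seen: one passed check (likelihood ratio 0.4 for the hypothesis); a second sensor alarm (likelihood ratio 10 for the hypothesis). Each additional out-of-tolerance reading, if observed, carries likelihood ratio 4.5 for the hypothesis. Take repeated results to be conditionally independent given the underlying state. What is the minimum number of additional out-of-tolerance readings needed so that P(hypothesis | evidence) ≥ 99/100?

6

Prior odds = 0.0067/0.9933 = 67/9933.
Combined Bayes factor of the evidence already in hand = 0.4 × 10 = 4.
Odds after that evidence = (67/9933) × 4 = 268/9933.
Target odds = 0.99/0.01 = 99.
Need 4.5ⁿ ≥ 99 ÷ (268/9933) = 983367/268.
4.5⁵ = 1845.28125 falls short of 983367/268 but 4.5⁶ = 8303.765625 reaches it, so n = 6.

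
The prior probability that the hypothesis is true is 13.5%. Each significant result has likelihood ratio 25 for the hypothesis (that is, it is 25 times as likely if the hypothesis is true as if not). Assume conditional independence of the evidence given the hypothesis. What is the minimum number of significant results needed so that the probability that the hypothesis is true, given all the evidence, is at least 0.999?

Prior odds = 0.135/0.865 = 27/173.
Likelihood ratio per significant result = 25.
Target posterior odds = 0.999/0.001 = 999.
Require 25ⁿ ≥ 999 ÷ (27/173) = 6401.
25² = 625 falls short of 6401 but 25³ = 15625 reaches it, so n = 3.

3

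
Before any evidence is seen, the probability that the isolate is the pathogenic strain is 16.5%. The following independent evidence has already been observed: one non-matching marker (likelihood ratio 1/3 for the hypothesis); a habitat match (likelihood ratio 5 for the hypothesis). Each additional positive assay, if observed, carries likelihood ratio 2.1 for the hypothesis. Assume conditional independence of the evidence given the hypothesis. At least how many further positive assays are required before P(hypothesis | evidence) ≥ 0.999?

Prior odds = 0.165/0.835 = 33/167.
Combined Bayes factor of the evidence already in hand = (1/3) × 5 = 5/3.
Odds after that evidence = (33/167) × 5/3 = 55/167.
Target odds = 0.999/0.001 = 999.
Need 2.1ⁿ ≥ 999 ÷ (55/167) = 166833/55.
2.1¹⁰ ≈1667.99 falls short of 166833/55 but 2.1¹¹ ≈3502.78 reaches it, so n = 11.

11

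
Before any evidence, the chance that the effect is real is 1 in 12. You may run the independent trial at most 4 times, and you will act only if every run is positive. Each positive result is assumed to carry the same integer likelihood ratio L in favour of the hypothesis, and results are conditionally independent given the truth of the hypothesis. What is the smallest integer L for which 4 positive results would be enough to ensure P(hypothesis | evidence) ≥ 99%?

6

Prior odds = (1/12)/(11/12) = 1/11.
Target odds = 0.99/0.01 = 99.
Need L⁴ ≥ 99 ÷ (1/11) = 1089.
5⁴ = 625 < 1089 ≤ 1296 = 6⁴, so L = 6.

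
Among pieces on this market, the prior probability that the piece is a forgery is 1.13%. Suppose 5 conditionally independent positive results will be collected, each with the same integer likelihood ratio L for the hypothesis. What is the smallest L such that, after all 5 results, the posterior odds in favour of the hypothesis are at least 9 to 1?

Prior odds = 0.0113/0.9887 = 113/9887.
Target odds = 9.
Need L⁵ ≥ 9 ÷ (113/9887) = 88983/113.
3⁵ = 243 < 88983/113 ≤ 1024 = 4⁵, so L = 4.

4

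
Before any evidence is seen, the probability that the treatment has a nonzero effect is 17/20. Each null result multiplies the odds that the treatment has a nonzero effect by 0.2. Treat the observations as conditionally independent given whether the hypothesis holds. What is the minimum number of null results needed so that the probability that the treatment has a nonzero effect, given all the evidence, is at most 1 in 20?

Prior odds: 0.85 ÷ 0.15 = 17/3.
Likelihood ratio per null result = 0.2.
Target posterior odds = 0.05/0.95 = 1/19.
Require 0.2ⁿ ≤ 1/19 ÷ (17/3) = 3/323.
0.2² = 0.04 is still above 3/323 but 0.2³ = 0.008 is at or below it, so n = 3.

3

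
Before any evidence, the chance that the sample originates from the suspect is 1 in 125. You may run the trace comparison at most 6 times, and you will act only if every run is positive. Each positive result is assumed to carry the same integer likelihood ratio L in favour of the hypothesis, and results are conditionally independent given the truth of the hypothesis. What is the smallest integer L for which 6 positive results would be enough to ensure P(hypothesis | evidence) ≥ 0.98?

Prior odds = 0.008/0.992 = 1/124.
Target odds = 0.98/0.02 = 49.
Need L⁶ ≥ 49 ÷ (1/124) = 6076.
4⁶ = 4096 < 6076 ≤ 15625 = 5⁶, so L = 5.

5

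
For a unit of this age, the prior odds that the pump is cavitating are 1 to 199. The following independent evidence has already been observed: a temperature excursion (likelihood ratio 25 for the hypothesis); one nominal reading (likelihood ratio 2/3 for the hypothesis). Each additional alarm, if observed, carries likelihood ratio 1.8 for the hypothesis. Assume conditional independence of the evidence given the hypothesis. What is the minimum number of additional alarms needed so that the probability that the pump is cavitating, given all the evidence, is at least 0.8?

7

Prior odds = 1/199.
Combined Bayes factor of the evidence already in hand = 25 × (2/3) = 50/3.
Odds after that evidence = (1/199) × 50/3 = 50/597.
Target odds = 0.8/0.2 = 4.
Need 1.8ⁿ ≥ 4 ÷ (50/597) = 47.76.
1.8⁶ = 531441/15625 falls short of 47.76 but 1.8⁷ = 4782969/78125 reaches it, so n = 7.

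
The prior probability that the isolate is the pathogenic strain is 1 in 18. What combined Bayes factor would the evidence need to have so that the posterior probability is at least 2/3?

Prior odds = (1/18)/(17/18) = 1/17.
Target odds = (2/3)/(1/3) = 2.
Required Bayes factor = 2 ÷ (1/17) = 34.

34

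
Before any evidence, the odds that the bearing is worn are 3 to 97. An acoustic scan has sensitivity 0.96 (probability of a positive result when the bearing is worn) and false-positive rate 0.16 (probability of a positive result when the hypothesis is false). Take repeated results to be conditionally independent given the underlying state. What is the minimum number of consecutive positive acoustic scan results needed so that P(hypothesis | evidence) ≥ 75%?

Prior odds = 3/97.
Likelihood ratio of a positive result = 0.96/0.16 = 6.
Target odds: 0.75 ÷ 0.25 = 3.
Require 6ⁿ ≥ 3 ÷ (3/97) = 97.
6² = 36 falls short of 97 but 6³ = 216 reaches it, so n = 3.

3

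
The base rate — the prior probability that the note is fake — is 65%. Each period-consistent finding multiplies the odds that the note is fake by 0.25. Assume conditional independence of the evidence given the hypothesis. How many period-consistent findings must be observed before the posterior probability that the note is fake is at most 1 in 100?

Prior odds: 0.65 ÷ 0.35 = 13/7.
Likelihood ratio per period-consistent finding = 0.25.
Target odds: 0.01 ÷ 0.99 = 1/99.
Need (13/7) × 0.25ⁿ ≤ 1/99, i.e. 0.25ⁿ ≤ 7/1287.
0.25³ = 0.015625 is still above 7/1287 but 0.25⁴ = 0.00390625 is at or below it, so n = 4.

4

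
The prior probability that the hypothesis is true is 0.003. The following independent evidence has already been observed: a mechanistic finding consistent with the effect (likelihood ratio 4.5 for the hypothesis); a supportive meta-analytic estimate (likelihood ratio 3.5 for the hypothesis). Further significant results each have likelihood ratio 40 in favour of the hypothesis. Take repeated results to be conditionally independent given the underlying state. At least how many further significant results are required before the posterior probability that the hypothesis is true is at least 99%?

3

Prior odds = 0.003/0.997 = 3/997.
Combined Bayes factor of the evidence already in hand = 4.5 × 3.5 = 15.75.
Odds after that evidence = (3/997) × 15.75 = 189/3988.
Target odds = 0.99/0.01 = 99.
Need 40ⁿ ≥ 99 ÷ (189/3988) = 43868/21.
40² = 1600 falls short of 43868/21 but 40³ = 64000 reaches it, so n = 3.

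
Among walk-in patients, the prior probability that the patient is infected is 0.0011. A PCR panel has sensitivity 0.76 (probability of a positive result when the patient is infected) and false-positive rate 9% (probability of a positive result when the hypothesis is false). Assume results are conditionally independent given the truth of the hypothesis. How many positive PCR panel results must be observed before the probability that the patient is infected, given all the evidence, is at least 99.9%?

7

Prior odds: 0.0011 ÷ 0.9989 = 11/9989.
Likelihood ratio of a positive result = 0.76/0.09 = 76/9.
Target posterior odds = 0.999/0.001 = 999.
Need (11/9989) × (76/9)ⁿ ≥ 999, i.e. (76/9)ⁿ ≥ 9979011/11.
(76/9)⁶ ≈362599 falls short of 9979011/11 but (76/9)⁷ ≈3.06195e+06 reaches it, so n = 7.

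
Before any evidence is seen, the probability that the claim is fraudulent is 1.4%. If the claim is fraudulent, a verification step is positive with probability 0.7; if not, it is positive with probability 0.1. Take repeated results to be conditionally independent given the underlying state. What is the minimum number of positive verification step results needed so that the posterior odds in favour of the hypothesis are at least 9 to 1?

4

Prior odds = 0.014/0.986 = 7/493.
Likelihood ratio of a positive = 0.7/0.1 = 7.
Target odds = 9.
Require 7ⁿ ≥ 9 ÷ (7/493) = 4437/7.
7³ = 343 falls short of 4437/7 but 7⁴ = 2401 reaches it, so n = 4.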